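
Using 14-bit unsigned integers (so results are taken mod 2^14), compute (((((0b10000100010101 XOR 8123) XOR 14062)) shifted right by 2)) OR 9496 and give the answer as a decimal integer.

10008

0b10000100010101 = 10000100010101
8123 = 01111110111011
→ XOR → 11111010101110 = 16046
14062 = 11011011101110
→ XOR → 00100001000000 = 2112
→ shifted right by 2 → 00001000010000 = 528
9496 = 10010100011000
→ OR → 10011100011000 = 10008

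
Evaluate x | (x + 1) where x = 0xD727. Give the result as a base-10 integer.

55087

x = 1101011100100111 = 55079
x + 1 = 1101011100101000
OR    = 1101011100101111 = 55087
(x | (x + 1) sets the lowest cleared bit.)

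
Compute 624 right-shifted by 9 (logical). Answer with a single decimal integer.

624 = 1001110000
shift right by 9 → 0000000001 = 1
(equivalently, floor(624 / 512))

1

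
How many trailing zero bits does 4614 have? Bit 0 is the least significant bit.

1

4614 = 1001000000110
Trailing zeros: 1, so the lowest set bit is bit 1 (value 2).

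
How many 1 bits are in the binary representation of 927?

927 = 1110011111
Count the 1s: 1 + 1 + 1 + 1 + 1 + 1 + 1 + 1 = 8

8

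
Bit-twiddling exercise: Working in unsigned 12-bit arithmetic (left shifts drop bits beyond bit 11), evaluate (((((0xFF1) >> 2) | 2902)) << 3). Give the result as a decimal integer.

4080

0xFF1 = 111111110001
→ >> 2 → 001111111100 = 1020
2902 = 101101010110
→ | → 101111111110 = 3070
→ << 3 (mod 2^12) → 111111110000 = 4080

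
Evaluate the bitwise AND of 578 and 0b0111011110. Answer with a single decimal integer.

578 = 1001000010
b = 0111011110
AND → 0001000010 = 66

66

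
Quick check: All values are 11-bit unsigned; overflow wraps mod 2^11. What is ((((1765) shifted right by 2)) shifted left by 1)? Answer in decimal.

1765 = 11011100101
→ shifted right by 2 → 00110111001 = 441
→ shifted left by 1 (mod 2^11) → 01101110010 = 882

882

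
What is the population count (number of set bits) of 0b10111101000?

6

n = 10111101000
Count the 1s: 1 + 1 + 1 + 1 + 1 + 1 = 6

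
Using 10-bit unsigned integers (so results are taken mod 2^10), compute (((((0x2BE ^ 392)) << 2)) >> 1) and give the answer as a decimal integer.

108

0x2BE = 1010111110
392 = 0110001000
→ ^ → 1100110110 = 822
→ << 2 (mod 2^10) → 0011011000 = 216
→ >> 1 → 0001101100 = 108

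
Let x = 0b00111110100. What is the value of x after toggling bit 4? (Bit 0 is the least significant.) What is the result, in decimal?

x = 00111110100
bit 4 is currently 1; toggle it via x ^ (1 << 4) = x ^ 16
→ 00111100100 = 484

484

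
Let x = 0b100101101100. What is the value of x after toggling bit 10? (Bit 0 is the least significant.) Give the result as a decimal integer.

x = 100101101100
bit 10 is currently 0; toggle it via x ^ (1 << 10) = x ^ 1024
→ 110101101100 = 3436

3436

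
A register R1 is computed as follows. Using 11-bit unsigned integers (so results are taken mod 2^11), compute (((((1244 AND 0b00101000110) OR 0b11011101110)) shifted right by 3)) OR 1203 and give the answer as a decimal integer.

1244 = 10011011100
0b00101000110 = 00101000110
→ AND → 00001000100 = 68
0b11011101110 = 11011101110
→ OR → 11011101110 = 1774
→ shifted right by 3 → 00011011101 = 221
1203 = 10010110011
→ OR → 10011111111 = 1279

1279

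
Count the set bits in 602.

5

602 = 1001011010
Count the 1s: 1 + 1 + 1 + 1 + 1 = 5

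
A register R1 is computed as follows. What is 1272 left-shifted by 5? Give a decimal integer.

1272 = 0000010011111000
shift left by 5 → 1001111100000000 = 40704
(equivalently, 1272 × 2^5 = 1272 × 32)

40704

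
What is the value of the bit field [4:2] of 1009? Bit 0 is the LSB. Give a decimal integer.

4

v = 1111110001
Shift right by 2: 11111100
Mask low 3 bits: 100 = 4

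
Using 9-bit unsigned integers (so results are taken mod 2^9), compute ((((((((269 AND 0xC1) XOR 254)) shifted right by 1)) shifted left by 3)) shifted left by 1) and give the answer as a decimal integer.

269 = 100001101
0xC1 = 011000001
→ AND → 000000001 = 1
254 = 011111110
→ XOR → 011111111 = 255
→ shifted right by 1 → 001111111 = 127
→ shifted left by 3 (mod 2^9) → 111111000 = 504
→ shifted left by 1 (mod 2^9) → 111110000 = 496

496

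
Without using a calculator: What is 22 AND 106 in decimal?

22 = 0010110
106 = 1101010
AND → 0000010 = 2

2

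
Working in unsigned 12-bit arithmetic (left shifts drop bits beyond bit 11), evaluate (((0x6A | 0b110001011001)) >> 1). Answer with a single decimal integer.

1597

0x6A = 000001101010
0b110001011001 = 110001011001
→ | → 110001111011 = 3195
→ >> 1 → 011000111101 = 1597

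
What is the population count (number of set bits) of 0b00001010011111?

n = 1010011111
Count the 1s: 1 + 1 + 1 + 1 + 1 + 1 + 1 = 7

7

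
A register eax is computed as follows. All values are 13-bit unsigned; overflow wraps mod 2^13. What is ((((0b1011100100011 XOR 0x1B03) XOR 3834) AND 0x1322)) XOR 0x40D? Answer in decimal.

0b1011100100011 = 1011100100011
0x1B03 = 1101100000011
→ XOR → 0110000100000 = 3104
3834 = 0111011111010
→ XOR → 0001011011010 = 730
0x1322 = 1001100100010
→ AND → 0001000000010 = 514
0x40D = 0010000001101
→ XOR → 0011000001111 = 1551

1551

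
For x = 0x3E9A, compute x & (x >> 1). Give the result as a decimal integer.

7688

x = 11111010011010 = 16026
x>>1 = 01111101001101
AND  = 01111000001000 = 7688
(x & (x >> 1) has a 1 wherever x has two consecutive 1 bits.)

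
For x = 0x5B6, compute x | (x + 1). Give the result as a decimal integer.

1463

x = 10110110110 = 1462
x + 1 = 10110110111
OR    = 10110110111 = 1463
(x | (x + 1) sets the lowest cleared bit.)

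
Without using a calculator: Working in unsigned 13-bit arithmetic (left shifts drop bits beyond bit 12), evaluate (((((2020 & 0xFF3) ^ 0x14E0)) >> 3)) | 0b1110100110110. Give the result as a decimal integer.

8054

2020 = 0011111100100
0xFF3 = 0111111110011
→ & → 0011111100000 = 2016
0x14E0 = 1010011100000
→ ^ → 1001100000000 = 4864
→ >> 3 → 0001001100000 = 608
0b1110100110110 = 1110100110110
→ | → 1111101110110 = 8054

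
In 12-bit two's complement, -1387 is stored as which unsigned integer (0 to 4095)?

1387 in 12 bits: 010101101011
Invert: 101010010100
Add 1:  101010010101 = 2709
(Check: 2^12 - 1387 = 4096 - 1387 = 2709.)

2709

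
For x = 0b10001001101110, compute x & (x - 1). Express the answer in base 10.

8812

x = 10001001101110 = 8814
x - 1 = 10001001101101
AND   = 10001001101100 = 8812
(x & (x - 1) clears the lowest set bit of x.)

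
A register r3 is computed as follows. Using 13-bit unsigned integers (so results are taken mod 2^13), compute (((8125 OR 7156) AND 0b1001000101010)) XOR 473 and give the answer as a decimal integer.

5105

8125 = 1111110111101
7156 = 1101111110100
→ OR → 1111111111101 = 8189
0b1001000101010 = 1001000101010
→ AND → 1001000101000 = 4648
473 = 0000111011001
→ XOR → 1001111110001 = 5105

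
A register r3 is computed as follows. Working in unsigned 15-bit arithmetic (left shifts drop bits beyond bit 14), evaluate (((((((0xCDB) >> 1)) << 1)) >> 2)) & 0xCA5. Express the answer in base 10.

0xCDB = 000110011011011
→ >> 1 → 000011001101101 = 1645
→ << 1 (mod 2^15) → 000110011011010 = 3290
→ >> 2 → 000001100110110 = 822
0xCA5 = 000110010100101
→ & → 000000000100100 = 36

36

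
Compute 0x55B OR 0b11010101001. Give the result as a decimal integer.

0x55B = 10101011011
b = 11010101001
 OR → 11111111011 = 2043

2043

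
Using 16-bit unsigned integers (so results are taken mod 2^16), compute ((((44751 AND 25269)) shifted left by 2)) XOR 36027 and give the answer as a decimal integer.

1711

44751 = 1010111011001111
25269 = 0110001010110101
→ AND → 0010001010000101 = 8837
→ shifted left by 2 (mod 2^16) → 1000101000010100 = 35348
36027 = 1000110010111011
→ XOR → 0000011010101111 = 1711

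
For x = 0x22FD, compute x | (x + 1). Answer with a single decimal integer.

8959

x = 10001011111101 = 8957
x + 1 = 10001011111110
OR    = 10001011111111 = 8959
(x | (x + 1) sets the lowest cleared bit.)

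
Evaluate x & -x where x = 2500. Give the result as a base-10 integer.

4

x = 100111000100 = 2500
-x (two's complement) = …011000111100
AND   = 000000000100 = 4
(x & -x isolates the lowest set bit of x.)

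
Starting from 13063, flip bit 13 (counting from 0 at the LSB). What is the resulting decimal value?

4871

x = 011001100000111
bit 13 is currently 1; toggle it via x ^ (1 << 13) = x ^ 8192
→ 001001100000111 = 4871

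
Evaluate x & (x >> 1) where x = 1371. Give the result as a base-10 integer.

x = 10101011011 = 1371
x>>1 = 01010101101
AND  = 00000001001 = 9
(x & (x >> 1) has a 1 wherever x has two consecutive 1 bits.)

9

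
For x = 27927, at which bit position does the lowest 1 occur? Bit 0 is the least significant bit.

0

27927 = 110110100010111
Trailing zeros: 0, so the lowest set bit is bit 0 (value 1).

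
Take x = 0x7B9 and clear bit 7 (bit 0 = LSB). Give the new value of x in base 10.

x = 11110111001
bit 7 is currently 1; clear it via x & ~(1 << 7) = x & ~128
→ 11100111001 = 1849

1849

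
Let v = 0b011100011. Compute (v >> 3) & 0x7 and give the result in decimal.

4

v = 011100011
Shift right by 3: 011100
Mask low 3 bits: 100 = 4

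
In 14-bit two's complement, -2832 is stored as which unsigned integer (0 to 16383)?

13552

2832 in 14 bits: 00101100010000
Invert: 11010011101111
Add 1:  11010011110000 = 13552
(Check: 2^14 - 2832 = 16384 - 2832 = 13552.)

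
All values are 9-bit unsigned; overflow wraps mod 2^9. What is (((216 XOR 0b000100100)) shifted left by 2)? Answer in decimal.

496

216 = 011011000
0b000100100 = 000100100
→ XOR → 011111100 = 252
→ shifted left by 2 (mod 2^9) → 111110000 = 496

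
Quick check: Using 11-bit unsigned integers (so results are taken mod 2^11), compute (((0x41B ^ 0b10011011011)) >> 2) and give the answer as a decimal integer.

48

0x41B = 10000011011
0b10011011011 = 10011011011
→ ^ → 00011000000 = 192
→ >> 2 → 00000110000 = 48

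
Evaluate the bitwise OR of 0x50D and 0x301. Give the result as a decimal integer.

1805

0x50D = 10100001101
0x301 = 01100000001
 OR → 11100001101 = 1805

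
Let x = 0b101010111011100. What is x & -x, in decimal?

x = 101010111011100 = 21980
-x (two's complement) = …010101000100100
AND   = 000000000000100 = 4
(x & -x isolates the lowest set bit of x.)

4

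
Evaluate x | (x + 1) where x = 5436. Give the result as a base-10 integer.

x = 1010100111100 = 5436
x + 1 = 1010100111101
OR    = 1010100111101 = 5437
(x | (x + 1) sets the lowest cleared bit.)

5437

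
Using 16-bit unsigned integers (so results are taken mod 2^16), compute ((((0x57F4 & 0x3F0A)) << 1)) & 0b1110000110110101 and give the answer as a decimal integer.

8192

0x57F4 = 0101011111110100
0x3F0A = 0011111100001010
→ & → 0001011100000000 = 5888
→ << 1 (mod 2^16) → 0010111000000000 = 11776
0b1110000110110101 = 1110000110110101
→ & → 0010000000000000 = 8192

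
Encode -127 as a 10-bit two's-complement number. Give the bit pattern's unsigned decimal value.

897

127 in 10 bits: 0001111111
Invert: 1110000000
Add 1:  1110000001 = 897
(Check: 2^10 - 127 = 1024 - 127 = 897.)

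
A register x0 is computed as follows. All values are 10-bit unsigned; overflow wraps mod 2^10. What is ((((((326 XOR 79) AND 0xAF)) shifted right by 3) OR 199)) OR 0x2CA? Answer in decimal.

719

326 = 0101000110
79 = 0001001111
→ XOR → 0100001001 = 265
0xAF = 0010101111
→ AND → 0000001001 = 9
→ shifted right by 3 → 0000000001 = 1
199 = 0011000111
→ OR → 0011000111 = 199
0x2CA = 1011001010
→ OR → 1011001111 = 719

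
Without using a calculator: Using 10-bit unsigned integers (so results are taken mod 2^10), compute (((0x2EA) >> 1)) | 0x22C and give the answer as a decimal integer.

0x2EA = 1011101010
→ >> 1 → 0101110101 = 373
0x22C = 1000101100
→ | → 1101111101 = 893

893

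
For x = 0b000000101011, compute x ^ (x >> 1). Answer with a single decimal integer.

62

x = 101011 = 43
x>>1 = 010101
XOR  = 111110 = 62
(x ^ (x >> 1) gives the standard binary-reflected Gray code of x.)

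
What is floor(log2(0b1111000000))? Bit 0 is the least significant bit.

0b1111000000 = 1111000000
The topmost 1 is at position 9 (since 2^9 = 512 ≤ 960 < 1024).

9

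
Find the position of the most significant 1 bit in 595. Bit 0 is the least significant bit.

595 = 1001010011
The topmost 1 is at position 9 (since 2^9 = 512 ≤ 595 < 1024).

9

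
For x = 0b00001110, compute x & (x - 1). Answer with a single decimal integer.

12

x = 1110 = 14
x - 1 = 1101
AND   = 1100 = 12
(x & (x - 1) clears the lowest set bit of x.)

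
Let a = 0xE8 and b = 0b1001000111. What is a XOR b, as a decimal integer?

687

0xE8 = 0011101000
b = 1001000111
XOR → 1010101111 = 687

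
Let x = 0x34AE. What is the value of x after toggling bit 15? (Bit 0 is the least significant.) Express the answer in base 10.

x = 0011010010101110
bit 15 is currently 0; toggle it via x ^ (1 << 15) = x ^ 32768
→ 1011010010101110 = 46254

46254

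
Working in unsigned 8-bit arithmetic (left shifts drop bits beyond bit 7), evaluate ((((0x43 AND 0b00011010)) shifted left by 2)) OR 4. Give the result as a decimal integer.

12

0x43 = 01000011
0b00011010 = 00011010
→ AND → 00000010 = 2
→ shifted left by 2 (mod 2^8) → 00001000 = 8
4 = 00000100
→ OR → 00001100 = 12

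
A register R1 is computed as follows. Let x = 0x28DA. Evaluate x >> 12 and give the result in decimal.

0x28DA = 10100011011010
shift right by 12 → 00000000000010 = 2
(equivalently, floor(10458 / 4096))

2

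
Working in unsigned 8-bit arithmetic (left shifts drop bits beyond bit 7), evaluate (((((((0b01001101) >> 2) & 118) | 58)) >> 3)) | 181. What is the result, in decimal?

183

0b01001101 = 01001101
→ >> 2 → 00010011 = 19
118 = 01110110
→ & → 00010010 = 18
58 = 00111010
→ | → 00111010 = 58
→ >> 3 → 00000111 = 7
181 = 10110101
→ | → 10110111 = 183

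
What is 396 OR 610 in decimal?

1006

396 = 0110001100
610 = 1001100010
 OR → 1111101110 = 1006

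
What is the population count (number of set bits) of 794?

794 = 1100011010
Count the 1s: 1 + 1 + 1 + 1 + 1 = 5

5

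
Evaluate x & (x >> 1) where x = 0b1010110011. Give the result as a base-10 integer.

17

x = 1010110011 = 691
x>>1 = 0101011001
AND  = 0000010001 = 17
(x & (x >> 1) has a 1 wherever x has two consecutive 1 bits.)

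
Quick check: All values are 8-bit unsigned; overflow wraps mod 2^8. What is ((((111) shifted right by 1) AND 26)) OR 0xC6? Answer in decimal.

214

111 = 01101111
→ shifted right by 1 → 00110111 = 55
26 = 00011010
→ AND → 00010010 = 18
0xC6 = 11000110
→ OR → 11010110 = 214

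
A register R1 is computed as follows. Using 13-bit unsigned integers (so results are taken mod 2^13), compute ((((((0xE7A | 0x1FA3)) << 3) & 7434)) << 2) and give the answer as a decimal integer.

5152

0xE7A = 0111001111010
0x1FA3 = 1111110100011
→ | → 1111111111011 = 8187
→ << 3 (mod 2^13) → 1111111011000 = 8152
7434 = 1110100001010
→ & → 1110100001000 = 7432
→ << 2 (mod 2^13) → 1010000100000 = 5152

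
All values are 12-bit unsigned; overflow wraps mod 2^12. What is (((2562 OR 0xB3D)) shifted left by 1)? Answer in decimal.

2562 = 101000000010
0xB3D = 101100111101
→ OR → 101100111111 = 2879
→ shifted left by 1 (mod 2^12) → 011001111110 = 1662

1662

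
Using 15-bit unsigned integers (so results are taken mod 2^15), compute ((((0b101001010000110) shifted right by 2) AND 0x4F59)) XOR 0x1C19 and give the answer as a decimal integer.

6168

0b101001010000110 = 101001010000110
→ shifted right by 2 → 001010010100001 = 5281
0x4F59 = 100111101011001
→ AND → 000010000000001 = 1025
0x1C19 = 001110000011001
→ XOR → 001100000011000 = 6168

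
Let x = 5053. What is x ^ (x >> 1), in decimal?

x = 1001110111101 = 5053
x>>1 = 0100111011110
XOR  = 1101001100011 = 6755
(x ^ (x >> 1) gives the standard binary-reflected Gray code of x.)

6755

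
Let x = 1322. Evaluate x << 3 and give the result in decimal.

1322 = 00010100101010
shift left by 3 → 10100101010000 = 10576
(equivalently, 1322 × 2^3 = 1322 × 8)

10576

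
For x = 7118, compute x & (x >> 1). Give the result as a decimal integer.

2502

x = 1101111001110 = 7118
x>>1 = 0110111100111
AND  = 0100111000110 = 2502
(x & (x >> 1) has a 1 wherever x has two consecutive 1 bits.)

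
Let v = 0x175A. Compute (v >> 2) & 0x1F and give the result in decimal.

v = 1011101011010
Shift right by 2: 10111010110
Mask low 5 bits: 10110 = 22

22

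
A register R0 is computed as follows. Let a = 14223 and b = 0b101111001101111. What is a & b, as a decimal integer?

5647

14223 = 011011110001111
b = 101111001101111
AND → 001011000001111 = 5647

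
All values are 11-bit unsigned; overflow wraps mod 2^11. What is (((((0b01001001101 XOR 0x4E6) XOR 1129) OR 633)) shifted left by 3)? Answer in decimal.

0b01001001101 = 01001001101
0x4E6 = 10011100110
→ XOR → 11010101011 = 1707
1129 = 10001101001
→ XOR → 01011000010 = 706
633 = 01001111001
→ OR → 01011111011 = 763
→ shifted left by 3 (mod 2^11) → 11111011000 = 2008

2008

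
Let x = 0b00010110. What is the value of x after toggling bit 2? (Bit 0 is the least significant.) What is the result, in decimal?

x = 00010110
bit 2 is currently 1; toggle it via x ^ (1 << 2) = x ^ 4
→ 00010010 = 18

18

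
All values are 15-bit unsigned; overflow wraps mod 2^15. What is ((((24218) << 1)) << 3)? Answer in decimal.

24218 = 101111010011010
→ << 1 (mod 2^15) → 011110100110100 = 15668
→ << 3 (mod 2^15) → 110100110100000 = 27040

27040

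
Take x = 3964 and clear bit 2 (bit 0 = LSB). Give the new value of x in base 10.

3960

x = 111101111100
bit 2 is currently 1; clear it via x & ~(1 << 2) = x & ~4
→ 111101111000 = 3960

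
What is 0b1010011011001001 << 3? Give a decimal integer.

341576

x = 0001010011011001001
shift left by 3 → 1010011011001001000 = 341576
(equivalently, 42697 × 2^3 = 42697 × 8)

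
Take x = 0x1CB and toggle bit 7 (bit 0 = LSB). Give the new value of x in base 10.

x = 111001011
bit 7 is currently 1; toggle it via x ^ (1 << 7) = x ^ 128
→ 101001011 = 331

331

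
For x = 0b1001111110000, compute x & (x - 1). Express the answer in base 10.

x = 1001111110000 = 5104
x - 1 = 1001111101111
AND   = 1001111100000 = 5088
(x & (x - 1) clears the lowest set bit of x.)

5088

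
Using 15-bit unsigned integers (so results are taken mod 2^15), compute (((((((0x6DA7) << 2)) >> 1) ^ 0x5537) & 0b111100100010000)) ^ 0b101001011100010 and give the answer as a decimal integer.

0x6DA7 = 110110110100111
→ << 2 (mod 2^15) → 011011010011100 = 13980
→ >> 1 → 001101101001110 = 6990
0x5537 = 101010100110111
→ ^ → 100111001111001 = 20089
0b111100100010000 = 111100100010000
→ & → 100100000010000 = 18448
0b101001011100010 = 101001011100010
→ ^ → 001101011110010 = 6898

6898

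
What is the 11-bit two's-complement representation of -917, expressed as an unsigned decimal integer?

917 in 11 bits: 01110010101
Invert: 10001101010
Add 1:  10001101011 = 1131
(Check: 2^11 - 917 = 2048 - 917 = 1131.)

1131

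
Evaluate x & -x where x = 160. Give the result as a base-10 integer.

x = 10100000 = 160
-x (two's complement) = …01100000
AND   = 00100000 = 32
(x & -x isolates the lowest set bit of x.)

32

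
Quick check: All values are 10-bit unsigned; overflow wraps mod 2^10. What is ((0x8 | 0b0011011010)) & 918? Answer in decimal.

146

0x8 = 0000001000
0b0011011010 = 0011011010
→ | → 0011011010 = 218
918 = 1110010110
→ & → 0010010010 = 146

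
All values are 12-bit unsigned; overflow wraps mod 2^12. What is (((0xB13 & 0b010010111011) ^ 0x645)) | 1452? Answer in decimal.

2046

0xB13 = 101100010011
0b010010111011 = 010010111011
→ & → 000000010011 = 19
0x645 = 011001000101
→ ^ → 011001010110 = 1622
1452 = 010110101100
→ | → 011111111110 = 2046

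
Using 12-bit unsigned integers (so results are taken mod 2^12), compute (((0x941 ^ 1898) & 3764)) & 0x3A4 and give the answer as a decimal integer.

0x941 = 100101000001
1898 = 011101101010
→ ^ → 111000101011 = 3627
3764 = 111010110100
→ & → 111000100000 = 3616
0x3A4 = 001110100100
→ & → 001000100000 = 544

544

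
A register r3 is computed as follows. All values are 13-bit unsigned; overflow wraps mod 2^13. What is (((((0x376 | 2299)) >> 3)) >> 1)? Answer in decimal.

0x376 = 0001101110110
2299 = 0100011111011
→ | → 0101111111111 = 3071
→ >> 3 → 0000101111111 = 383
→ >> 1 → 0000010111111 = 191

191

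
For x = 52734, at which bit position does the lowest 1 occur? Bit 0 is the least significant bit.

52734 = 1100110111111110
Trailing zeros: 1, so the lowest set bit is bit 1 (value 2).

1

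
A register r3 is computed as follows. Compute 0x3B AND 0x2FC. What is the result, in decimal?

56

0x3B = 0000111011
0x2FC = 1011111100
AND → 0000111000 = 56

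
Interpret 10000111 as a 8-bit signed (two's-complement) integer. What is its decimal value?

pattern = 10000111 (MSB is 1 ⇒ negative)
Invert: 01111000, add 1 → 01111001 = 121, so the value is -121.
(Equivalently: 135 - 2^8 = 135 - 256 = -121.)

-121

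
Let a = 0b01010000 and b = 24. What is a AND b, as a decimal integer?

a = 1010000
24 = 0011000
AND → 0010000 = 16

16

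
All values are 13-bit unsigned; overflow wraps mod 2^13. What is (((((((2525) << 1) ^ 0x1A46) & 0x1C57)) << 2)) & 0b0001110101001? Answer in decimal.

2525 = 0100111011101
→ << 1 (mod 2^13) → 1001110111010 = 5050
0x1A46 = 1101001000110
→ ^ → 0100111111100 = 2556
0x1C57 = 1110001010111
→ & → 0100001010100 = 2132
→ << 2 (mod 2^13) → 0000101010000 = 336
0b0001110101001 = 0001110101001
→ & → 0000100000000 = 256

256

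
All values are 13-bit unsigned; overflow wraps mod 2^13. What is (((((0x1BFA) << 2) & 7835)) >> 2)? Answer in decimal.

930

0x1BFA = 1101111111010
→ << 2 (mod 2^13) → 0111111101000 = 4072
7835 = 1111010011011
→ & → 0111010001000 = 3720
→ >> 2 → 0001110100010 = 930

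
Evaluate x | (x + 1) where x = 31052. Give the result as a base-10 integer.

31053

x = 111100101001100 = 31052
x + 1 = 111100101001101
OR    = 111100101001101 = 31053
(x | (x + 1) sets the lowest cleared bit.)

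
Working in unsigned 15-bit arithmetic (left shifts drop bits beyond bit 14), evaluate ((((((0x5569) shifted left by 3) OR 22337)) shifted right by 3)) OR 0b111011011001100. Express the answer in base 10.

0x5569 = 101010101101001
→ shifted left by 3 (mod 2^15) → 010101101001000 = 11080
22337 = 101011101000001
→ OR → 111111101001001 = 32585
→ shifted right by 3 → 000111111101001 = 4073
0b111011011001100 = 111011011001100
→ OR → 111111111101101 = 32749

32749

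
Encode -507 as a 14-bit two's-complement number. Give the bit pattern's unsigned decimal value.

15877

507 in 14 bits: 00000111111011
Invert: 11111000000100
Add 1:  11111000000101 = 15877
(Check: 2^14 - 507 = 16384 - 507 = 15877.)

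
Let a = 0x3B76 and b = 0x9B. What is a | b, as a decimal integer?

0x3B76 = 11101101110110
0x9B = 00000010011011
 OR → 11101111111111 = 15359

15359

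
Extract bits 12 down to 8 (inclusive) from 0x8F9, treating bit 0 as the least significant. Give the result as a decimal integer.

v = 0100011111001
Shift right by 8: 01000
Mask low 5 bits: 01000 = 8

8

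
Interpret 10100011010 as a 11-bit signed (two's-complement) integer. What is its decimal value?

-742

pattern = 10100011010 (MSB is 1 ⇒ negative)
Invert: 01011100101, add 1 → 01011100110 = 742, so the value is -742.
(Equivalently: 1306 - 2^11 = 1306 - 2048 = -742.)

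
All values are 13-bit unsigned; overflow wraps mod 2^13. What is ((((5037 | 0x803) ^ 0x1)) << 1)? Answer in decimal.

5980

5037 = 1001110101101
0x803 = 0100000000011
→ | → 1101110101111 = 7087
0x1 = 0000000000001
→ ^ → 1101110101110 = 7086
→ << 1 (mod 2^13) → 1011101011100 = 5980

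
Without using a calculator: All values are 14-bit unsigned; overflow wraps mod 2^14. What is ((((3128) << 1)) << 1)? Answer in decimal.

12512

3128 = 00110000111000
→ << 1 (mod 2^14) → 01100001110000 = 6256
→ << 1 (mod 2^14) → 11000011100000 = 12512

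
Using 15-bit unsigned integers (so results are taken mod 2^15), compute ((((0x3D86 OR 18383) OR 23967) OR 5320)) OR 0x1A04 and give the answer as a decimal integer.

0x3D86 = 011110110000110
18383 = 100011111001111
→ OR → 111111111001111 = 32719
23967 = 101110110011111
→ OR → 111111111011111 = 32735
5320 = 001010011001000
→ OR → 111111111011111 = 32735
0x1A04 = 001101000000100
→ OR → 111111111011111 = 32735

32735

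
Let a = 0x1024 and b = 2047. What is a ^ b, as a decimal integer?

6107

0x1024 = 1000000100100
2047 = 0011111111111
XOR → 1011111011011 = 6107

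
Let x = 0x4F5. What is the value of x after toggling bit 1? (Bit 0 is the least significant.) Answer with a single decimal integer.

1271

x = 10011110101
bit 1 is currently 0; toggle it via x ^ (1 << 1) = x ^ 2
→ 10011110111 = 1271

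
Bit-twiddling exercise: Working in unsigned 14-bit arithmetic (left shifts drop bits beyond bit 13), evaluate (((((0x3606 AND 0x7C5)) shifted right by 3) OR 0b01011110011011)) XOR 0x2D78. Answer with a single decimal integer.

15011

0x3606 = 11011000000110
0x7C5 = 00011111000101
→ AND → 00011000000100 = 1540
→ shifted right by 3 → 00000011000000 = 192
0b01011110011011 = 01011110011011
→ OR → 01011111011011 = 6107
0x2D78 = 10110101111000
→ XOR → 11101010100011 = 15011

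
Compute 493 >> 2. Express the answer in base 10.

123

493 = 111101101
shift right by 2 → 001111011 = 123
(equivalently, floor(493 / 4))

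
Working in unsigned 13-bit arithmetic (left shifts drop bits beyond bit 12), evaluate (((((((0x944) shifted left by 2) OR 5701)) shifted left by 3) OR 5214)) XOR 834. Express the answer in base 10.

7612

0x944 = 0100101000100
→ shifted left by 2 (mod 2^13) → 0010100010000 = 1296
5701 = 1011001000101
→ OR → 1011101010101 = 5973
→ shifted left by 3 (mod 2^13) → 1101010101000 = 6824
5214 = 1010001011110
→ OR → 1111011111110 = 7934
834 = 0001101000010
→ XOR → 1110110111100 = 7612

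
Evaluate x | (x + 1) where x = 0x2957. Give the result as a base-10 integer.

10591

x = 10100101010111 = 10583
x + 1 = 10100101011000
OR    = 10100101011111 = 10591
(x | (x + 1) sets the lowest cleared bit.)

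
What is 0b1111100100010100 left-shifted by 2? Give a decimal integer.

x = 001111100100010100
shift left by 2 → 111110010001010000 = 255056
(equivalently, 63764 × 2^2 = 63764 × 4)

255056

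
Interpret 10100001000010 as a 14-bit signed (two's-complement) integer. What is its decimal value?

pattern = 10100001000010 (MSB is 1 ⇒ negative)
Invert: 01011110111101, add 1 → 01011110111110 = 6078, so the value is -6078.
(Equivalently: 10306 - 2^14 = 10306 - 16384 = -6078.)

-6078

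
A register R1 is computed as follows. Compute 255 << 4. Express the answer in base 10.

4080

255 = 000011111111
shift left by 4 → 111111110000 = 4080
(equivalently, 255 × 2^4 = 255 × 16)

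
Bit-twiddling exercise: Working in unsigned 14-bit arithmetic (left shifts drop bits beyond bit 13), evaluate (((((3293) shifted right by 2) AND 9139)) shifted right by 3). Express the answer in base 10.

102

3293 = 00110011011101
→ shifted right by 2 → 00001100110111 = 823
9139 = 10001110110011
→ AND → 00001100110011 = 819
→ shifted right by 3 → 00000001100110 = 102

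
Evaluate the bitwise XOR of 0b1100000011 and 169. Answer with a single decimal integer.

938

a = 1100000011
169 = 0010101001
XOR → 1110101010 = 938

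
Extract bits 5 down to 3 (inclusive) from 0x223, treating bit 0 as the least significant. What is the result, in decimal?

v = 001000100011
Shift right by 3: 001000100
Mask low 3 bits: 100 = 4

4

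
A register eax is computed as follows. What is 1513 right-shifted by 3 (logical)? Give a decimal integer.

1513 = 10111101001
shift right by 3 → 00010111101 = 189
(equivalently, floor(1513 / 8))

189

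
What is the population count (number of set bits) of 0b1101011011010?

n = 1101011011010
Count the 1s: 1 + 1 + 1 + 1 + 1 + 1 + 1 + 1 = 8

8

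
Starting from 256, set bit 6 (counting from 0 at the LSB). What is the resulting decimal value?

320

x = 100000000
bit 6 is currently 0; set it via x | (1 << 6) = x | 64
→ 101000000 = 320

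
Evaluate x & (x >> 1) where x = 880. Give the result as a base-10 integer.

304

x = 1101110000 = 880
x>>1 = 0110111000
AND  = 0100110000 = 304
(x & (x >> 1) has a 1 wherever x has two consecutive 1 bits.)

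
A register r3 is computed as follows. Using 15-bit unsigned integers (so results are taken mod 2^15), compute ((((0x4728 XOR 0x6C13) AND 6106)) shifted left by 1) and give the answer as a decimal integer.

0x4728 = 100011100101000
0x6C13 = 110110000010011
→ XOR → 010101100111011 = 11067
6106 = 001011111011010
→ AND → 000001100011010 = 794
→ shifted left by 1 (mod 2^15) → 000011000110100 = 1588

1588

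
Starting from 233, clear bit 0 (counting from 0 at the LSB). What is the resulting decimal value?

x = 000011101001
bit 0 is currently 1; clear it via x & ~(1 << 0) = x & ~1
→ 000011101000 = 232

232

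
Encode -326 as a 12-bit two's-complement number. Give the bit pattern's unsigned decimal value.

326 in 12 bits: 000101000110
Invert: 111010111001
Add 1:  111010111010 = 3770
(Check: 2^12 - 326 = 4096 - 326 = 3770.)

3770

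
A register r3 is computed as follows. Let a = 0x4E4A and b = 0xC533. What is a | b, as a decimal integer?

53115

0x4E4A = 0100111001001010
0xC533 = 1100010100110011
 OR → 1100111101111011 = 53115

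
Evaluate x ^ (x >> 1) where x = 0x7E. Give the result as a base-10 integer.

x = 1111110 = 126
x>>1 = 0111111
XOR  = 1000001 = 65
(x ^ (x >> 1) gives the standard binary-reflected Gray code of x.)

65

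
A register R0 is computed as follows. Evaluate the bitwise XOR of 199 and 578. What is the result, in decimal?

645

199 = 0011000111
578 = 1001000010
XOR → 1010000101 = 645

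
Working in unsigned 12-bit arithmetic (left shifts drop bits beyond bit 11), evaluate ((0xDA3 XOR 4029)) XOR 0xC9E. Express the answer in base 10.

3712

0xDA3 = 110110100011
4029 = 111110111101
→ XOR → 001000011110 = 542
0xC9E = 110010011110
→ XOR → 111010000000 = 3712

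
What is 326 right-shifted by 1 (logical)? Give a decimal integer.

326 = 101000110
shift right by 1 → 010100011 = 163
(equivalently, floor(326 / 2))

163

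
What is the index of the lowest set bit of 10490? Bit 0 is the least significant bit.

10490 = 10100011111010
Trailing zeros: 1, so the lowest set bit is bit 1 (value 2).

1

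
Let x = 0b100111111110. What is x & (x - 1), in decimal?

2556

x = 100111111110 = 2558
x - 1 = 100111111101
AND   = 100111111100 = 2556
(x & (x - 1) clears the lowest set bit of x.)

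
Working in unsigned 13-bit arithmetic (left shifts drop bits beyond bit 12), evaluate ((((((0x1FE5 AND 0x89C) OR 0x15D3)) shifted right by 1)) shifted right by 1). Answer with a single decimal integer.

1909

0x1FE5 = 1111111100101
0x89C = 0100010011100
→ AND → 0100010000100 = 2180
0x15D3 = 1010111010011
→ OR → 1110111010111 = 7639
→ shifted right by 1 → 0111011101011 = 3819
→ shifted right by 1 → 0011101110101 = 1909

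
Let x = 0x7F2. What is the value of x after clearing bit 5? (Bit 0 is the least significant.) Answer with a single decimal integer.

x = 011111110010
bit 5 is currently 1; clear it via x & ~(1 << 5) = x & ~32
→ 011111010010 = 2002

2002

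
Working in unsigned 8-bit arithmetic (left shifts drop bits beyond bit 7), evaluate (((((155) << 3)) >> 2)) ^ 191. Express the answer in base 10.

155 = 10011011
→ << 3 (mod 2^8) → 11011000 = 216
→ >> 2 → 00110110 = 54
191 = 10111111
→ ^ → 10001001 = 137

137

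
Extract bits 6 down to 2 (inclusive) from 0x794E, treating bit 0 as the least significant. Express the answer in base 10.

v = 111100101001110
Shift right by 2: 1111001010011
Mask low 5 bits: 10011 = 19

19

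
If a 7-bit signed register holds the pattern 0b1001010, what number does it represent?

pattern = 1001010 (MSB is 1 ⇒ negative)
Invert: 0110101, add 1 → 0110110 = 54, so the value is -54.
(Equivalently: 74 - 2^7 = 74 - 128 = -54.)

-54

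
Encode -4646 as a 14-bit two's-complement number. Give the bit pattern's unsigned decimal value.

4646 in 14 bits: 01001000100110
Invert: 10110111011001
Add 1:  10110111011010 = 11738
(Check: 2^14 - 4646 = 16384 - 4646 = 11738.)

11738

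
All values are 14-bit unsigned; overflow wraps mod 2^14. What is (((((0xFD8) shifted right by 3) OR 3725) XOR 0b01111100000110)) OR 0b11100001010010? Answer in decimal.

14587

0xFD8 = 00111111011000
→ shifted right by 3 → 00000111111011 = 507
3725 = 00111010001101
→ OR → 00111111111111 = 4095
0b01111100000110 = 01111100000110
→ XOR → 01000011111001 = 4345
0b11100001010010 = 11100001010010
→ OR → 11100011111011 = 14587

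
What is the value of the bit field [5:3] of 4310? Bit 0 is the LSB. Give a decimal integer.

2

v = 001000011010110
Shift right by 3: 001000011010
Mask low 3 bits: 010 = 2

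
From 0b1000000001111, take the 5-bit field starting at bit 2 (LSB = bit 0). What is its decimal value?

3

v = 1000000001111
Shift right by 2: 10000000011
Mask low 5 bits: 00011 = 3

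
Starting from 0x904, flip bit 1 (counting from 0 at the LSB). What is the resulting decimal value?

2310

x = 100100000100
bit 1 is currently 0; toggle it via x ^ (1 << 1) = x ^ 2
→ 100100000110 = 2310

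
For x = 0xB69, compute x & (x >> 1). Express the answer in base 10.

x = 101101101001 = 2921
x>>1 = 010110110100
AND  = 000100100000 = 288
(x & (x >> 1) has a 1 wherever x has two consecutive 1 bits.)

288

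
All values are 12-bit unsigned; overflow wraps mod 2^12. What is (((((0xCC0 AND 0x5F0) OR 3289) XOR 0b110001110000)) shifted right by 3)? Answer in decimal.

21

0xCC0 = 110011000000
0x5F0 = 010111110000
→ AND → 010011000000 = 1216
3289 = 110011011001
→ OR → 110011011001 = 3289
0b110001110000 = 110001110000
→ XOR → 000010101001 = 169
→ shifted right by 3 → 000000010101 = 21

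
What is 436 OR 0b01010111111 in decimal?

436 = 0110110100
b = 1010111111
 OR → 1110111111 = 959

959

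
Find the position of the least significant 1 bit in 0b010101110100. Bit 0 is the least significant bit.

2

0b010101110100 = 10101110100
Trailing zeros: 2, so the lowest set bit is bit 2 (value 4).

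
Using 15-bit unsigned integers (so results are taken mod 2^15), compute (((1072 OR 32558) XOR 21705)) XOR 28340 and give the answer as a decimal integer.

1072 = 000010000110000
32558 = 111111100101110
→ OR → 111111100111110 = 32574
21705 = 101010011001001
→ XOR → 010101111110111 = 11255
28340 = 110111010110100
→ XOR → 100010101000011 = 17731

17731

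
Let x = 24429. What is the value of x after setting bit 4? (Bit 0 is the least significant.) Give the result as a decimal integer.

x = 0101111101101101
bit 4 is currently 0; set it via x | (1 << 4) = x | 16
→ 0101111101111101 = 24445

24445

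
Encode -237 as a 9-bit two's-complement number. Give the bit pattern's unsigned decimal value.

237 in 9 bits: 011101101
Invert: 100010010
Add 1:  100010011 = 275
(Check: 2^9 - 237 = 512 - 237 = 275.)

275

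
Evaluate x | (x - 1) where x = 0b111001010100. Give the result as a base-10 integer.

3671

x = 111001010100 = 3668
x - 1 = 111001010011
OR    = 111001010111 = 3671
(x | (x - 1) sets all bits below the lowest set bit.)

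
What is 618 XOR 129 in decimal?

618 = 1001101010
129 = 0010000001
XOR → 1011101011 = 747

747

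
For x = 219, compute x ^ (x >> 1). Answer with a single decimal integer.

x = 11011011 = 219
x>>1 = 01101101
XOR  = 10110110 = 182
(x ^ (x >> 1) gives the standard binary-reflected Gray code of x.)

182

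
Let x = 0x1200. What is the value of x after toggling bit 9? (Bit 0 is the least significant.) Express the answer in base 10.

x = 1001000000000
bit 9 is currently 1; toggle it via x ^ (1 << 9) = x ^ 512
→ 1000000000000 = 4096

4096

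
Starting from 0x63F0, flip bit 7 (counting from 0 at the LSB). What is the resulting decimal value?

25456

x = 110001111110000
bit 7 is currently 1; toggle it via x ^ (1 << 7) = x ^ 128
→ 110001101110000 = 25456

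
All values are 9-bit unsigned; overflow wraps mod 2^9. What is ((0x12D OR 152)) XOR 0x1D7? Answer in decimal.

0x12D = 100101101
152 = 010011000
→ OR → 110111101 = 445
0x1D7 = 111010111
→ XOR → 001101010 = 106

106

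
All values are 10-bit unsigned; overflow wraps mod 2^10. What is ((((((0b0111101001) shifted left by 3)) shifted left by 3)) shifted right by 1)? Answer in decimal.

0b0111101001 = 0111101001
→ shifted left by 3 (mod 2^10) → 1101001000 = 840
→ shifted left by 3 (mod 2^10) → 1001000000 = 576
→ shifted right by 1 → 0100100000 = 288

288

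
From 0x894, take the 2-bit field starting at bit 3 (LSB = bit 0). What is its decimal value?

2

v = 100010010100
Shift right by 3: 100010010
Mask low 2 bits: 10 = 2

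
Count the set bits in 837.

5

837 = 1101000101
Count the 1s: 1 + 1 + 1 + 1 + 1 = 5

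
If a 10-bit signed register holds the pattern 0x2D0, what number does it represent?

-304

pattern = 1011010000 (MSB is 1 ⇒ negative)
Invert: 0100101111, add 1 → 0100110000 = 304, so the value is -304.
(Equivalently: 720 - 2^10 = 720 - 1024 = -304.)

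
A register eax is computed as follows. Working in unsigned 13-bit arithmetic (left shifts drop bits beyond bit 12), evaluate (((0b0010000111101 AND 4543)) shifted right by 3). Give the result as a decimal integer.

0b0010000111101 = 0010000111101
4543 = 1000110111111
→ AND → 0000000111101 = 61
→ shifted right by 3 → 0000000000111 = 7

7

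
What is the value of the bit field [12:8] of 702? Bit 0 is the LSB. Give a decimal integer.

2

v = 00001010111110
Shift right by 8: 000010
Mask low 5 bits: 00010 = 2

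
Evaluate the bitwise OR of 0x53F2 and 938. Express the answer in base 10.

21498

0x53F2 = 101001111110010
938 = 000001110101010
 OR → 101001111111010 = 21498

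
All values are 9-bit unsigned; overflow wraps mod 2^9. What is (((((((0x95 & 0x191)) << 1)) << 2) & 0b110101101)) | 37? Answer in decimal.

173

0x95 = 010010101
0x191 = 110010001
→ & → 010010001 = 145
→ << 1 (mod 2^9) → 100100010 = 290
→ << 2 (mod 2^9) → 010001000 = 136
0b110101101 = 110101101
→ & → 010001000 = 136
37 = 000100101
→ | → 010101101 = 173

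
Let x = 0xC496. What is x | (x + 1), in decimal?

x = 1100010010010110 = 50326
x + 1 = 1100010010010111
OR    = 1100010010010111 = 50327
(x | (x + 1) sets the lowest cleared bit.)

50327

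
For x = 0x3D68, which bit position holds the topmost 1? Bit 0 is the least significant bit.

13

0x3D68 = 11110101101000
The topmost 1 is at position 13 (since 2^13 = 8192 ≤ 15720 < 16384).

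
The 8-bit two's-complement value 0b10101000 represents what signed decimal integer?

pattern = 10101000 (MSB is 1 ⇒ negative)
Invert: 01010111, add 1 → 01011000 = 88, so the value is -88.
(Equivalently: 168 - 2^8 = 168 - 256 = -88.)

-88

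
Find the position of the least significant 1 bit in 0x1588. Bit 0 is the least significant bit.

0x1588 = 1010110001000
Trailing zeros: 3, so the lowest set bit is bit 3 (value 8).

3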